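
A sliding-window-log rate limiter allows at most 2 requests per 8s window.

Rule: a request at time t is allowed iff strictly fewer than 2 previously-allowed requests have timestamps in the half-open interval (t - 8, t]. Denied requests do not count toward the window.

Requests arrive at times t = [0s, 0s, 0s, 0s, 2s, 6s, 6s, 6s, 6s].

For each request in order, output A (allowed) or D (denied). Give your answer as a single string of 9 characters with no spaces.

Answer: AADDDDDDD

Derivation:
Tracking allowed requests in the window:
  req#1 t=0s: ALLOW
  req#2 t=0s: ALLOW
  req#3 t=0s: DENY
  req#4 t=0s: DENY
  req#5 t=2s: DENY
  req#6 t=6s: DENY
  req#7 t=6s: DENY
  req#8 t=6s: DENY
  req#9 t=6s: DENY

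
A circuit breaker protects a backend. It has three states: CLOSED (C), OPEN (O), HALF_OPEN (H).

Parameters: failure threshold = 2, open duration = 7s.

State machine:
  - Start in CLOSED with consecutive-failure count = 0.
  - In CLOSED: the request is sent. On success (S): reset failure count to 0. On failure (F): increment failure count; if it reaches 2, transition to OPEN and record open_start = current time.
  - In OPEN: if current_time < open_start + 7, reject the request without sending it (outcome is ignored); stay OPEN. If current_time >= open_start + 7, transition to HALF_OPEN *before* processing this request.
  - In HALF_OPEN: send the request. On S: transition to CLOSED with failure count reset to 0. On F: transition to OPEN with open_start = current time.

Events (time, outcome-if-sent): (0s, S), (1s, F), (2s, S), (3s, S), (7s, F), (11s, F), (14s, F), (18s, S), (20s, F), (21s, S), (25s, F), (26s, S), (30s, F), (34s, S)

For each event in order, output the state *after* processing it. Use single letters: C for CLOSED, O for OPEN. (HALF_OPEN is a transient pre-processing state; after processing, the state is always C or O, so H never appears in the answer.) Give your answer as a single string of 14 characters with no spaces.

Answer: CCCCCOOCCCCCCC

Derivation:
State after each event:
  event#1 t=0s outcome=S: state=CLOSED
  event#2 t=1s outcome=F: state=CLOSED
  event#3 t=2s outcome=S: state=CLOSED
  event#4 t=3s outcome=S: state=CLOSED
  event#5 t=7s outcome=F: state=CLOSED
  event#6 t=11s outcome=F: state=OPEN
  event#7 t=14s outcome=F: state=OPEN
  event#8 t=18s outcome=S: state=CLOSED
  event#9 t=20s outcome=F: state=CLOSED
  event#10 t=21s outcome=S: state=CLOSED
  event#11 t=25s outcome=F: state=CLOSED
  event#12 t=26s outcome=S: state=CLOSED
  event#13 t=30s outcome=F: state=CLOSED
  event#14 t=34s outcome=S: state=CLOSED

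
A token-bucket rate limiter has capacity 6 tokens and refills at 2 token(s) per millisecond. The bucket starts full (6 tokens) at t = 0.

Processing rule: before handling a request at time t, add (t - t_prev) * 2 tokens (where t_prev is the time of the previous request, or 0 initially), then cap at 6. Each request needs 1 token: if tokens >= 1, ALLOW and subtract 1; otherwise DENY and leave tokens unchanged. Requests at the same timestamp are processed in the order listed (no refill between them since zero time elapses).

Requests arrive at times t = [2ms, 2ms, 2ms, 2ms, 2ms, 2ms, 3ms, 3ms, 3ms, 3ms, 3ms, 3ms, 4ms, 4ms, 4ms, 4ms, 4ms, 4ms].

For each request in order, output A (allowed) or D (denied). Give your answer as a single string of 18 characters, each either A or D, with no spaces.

Simulating step by step:
  req#1 t=2ms: ALLOW
  req#2 t=2ms: ALLOW
  req#3 t=2ms: ALLOW
  req#4 t=2ms: ALLOW
  req#5 t=2ms: ALLOW
  req#6 t=2ms: ALLOW
  req#7 t=3ms: ALLOW
  req#8 t=3ms: ALLOW
  req#9 t=3ms: DENY
  req#10 t=3ms: DENY
  req#11 t=3ms: DENY
  req#12 t=3ms: DENY
  req#13 t=4ms: ALLOW
  req#14 t=4ms: ALLOW
  req#15 t=4ms: DENY
  req#16 t=4ms: DENY
  req#17 t=4ms: DENY
  req#18 t=4ms: DENY

Answer: AAAAAAAADDDDAADDDD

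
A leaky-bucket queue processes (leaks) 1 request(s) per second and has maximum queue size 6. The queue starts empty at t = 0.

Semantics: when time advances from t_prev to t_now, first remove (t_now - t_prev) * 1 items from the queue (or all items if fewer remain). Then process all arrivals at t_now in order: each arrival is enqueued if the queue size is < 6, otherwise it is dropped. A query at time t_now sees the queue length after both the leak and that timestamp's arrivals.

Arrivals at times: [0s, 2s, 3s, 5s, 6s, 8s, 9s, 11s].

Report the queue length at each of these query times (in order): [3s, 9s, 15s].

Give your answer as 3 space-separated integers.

Queue lengths at query times:
  query t=3s: backlog = 1
  query t=9s: backlog = 1
  query t=15s: backlog = 0

Answer: 1 1 0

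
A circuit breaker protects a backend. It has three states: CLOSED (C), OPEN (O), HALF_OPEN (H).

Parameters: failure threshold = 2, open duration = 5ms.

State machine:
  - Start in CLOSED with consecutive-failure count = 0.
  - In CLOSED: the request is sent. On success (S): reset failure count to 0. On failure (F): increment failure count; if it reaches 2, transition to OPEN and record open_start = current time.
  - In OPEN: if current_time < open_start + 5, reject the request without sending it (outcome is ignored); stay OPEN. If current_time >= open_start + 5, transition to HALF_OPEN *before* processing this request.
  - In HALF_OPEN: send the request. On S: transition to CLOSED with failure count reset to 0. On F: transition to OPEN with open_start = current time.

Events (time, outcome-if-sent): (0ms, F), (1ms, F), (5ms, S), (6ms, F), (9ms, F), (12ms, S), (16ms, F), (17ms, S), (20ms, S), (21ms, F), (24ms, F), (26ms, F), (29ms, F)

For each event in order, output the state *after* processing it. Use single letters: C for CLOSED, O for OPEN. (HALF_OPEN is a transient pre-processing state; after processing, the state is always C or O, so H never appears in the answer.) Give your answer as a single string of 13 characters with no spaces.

State after each event:
  event#1 t=0ms outcome=F: state=CLOSED
  event#2 t=1ms outcome=F: state=OPEN
  event#3 t=5ms outcome=S: state=OPEN
  event#4 t=6ms outcome=F: state=OPEN
  event#5 t=9ms outcome=F: state=OPEN
  event#6 t=12ms outcome=S: state=CLOSED
  event#7 t=16ms outcome=F: state=CLOSED
  event#8 t=17ms outcome=S: state=CLOSED
  event#9 t=20ms outcome=S: state=CLOSED
  event#10 t=21ms outcome=F: state=CLOSED
  event#11 t=24ms outcome=F: state=OPEN
  event#12 t=26ms outcome=F: state=OPEN
  event#13 t=29ms outcome=F: state=OPEN

Answer: COOOOCCCCCOOO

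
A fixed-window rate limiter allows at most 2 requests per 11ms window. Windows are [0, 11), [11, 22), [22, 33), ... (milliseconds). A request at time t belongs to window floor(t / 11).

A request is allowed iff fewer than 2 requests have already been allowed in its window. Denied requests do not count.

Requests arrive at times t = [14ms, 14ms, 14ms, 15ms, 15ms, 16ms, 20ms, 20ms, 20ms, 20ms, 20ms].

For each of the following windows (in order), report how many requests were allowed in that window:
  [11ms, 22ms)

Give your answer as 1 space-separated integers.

Processing requests:
  req#1 t=14ms (window 1): ALLOW
  req#2 t=14ms (window 1): ALLOW
  req#3 t=14ms (window 1): DENY
  req#4 t=15ms (window 1): DENY
  req#5 t=15ms (window 1): DENY
  req#6 t=16ms (window 1): DENY
  req#7 t=20ms (window 1): DENY
  req#8 t=20ms (window 1): DENY
  req#9 t=20ms (window 1): DENY
  req#10 t=20ms (window 1): DENY
  req#11 t=20ms (window 1): DENY

Allowed counts by window: 2

Answer: 2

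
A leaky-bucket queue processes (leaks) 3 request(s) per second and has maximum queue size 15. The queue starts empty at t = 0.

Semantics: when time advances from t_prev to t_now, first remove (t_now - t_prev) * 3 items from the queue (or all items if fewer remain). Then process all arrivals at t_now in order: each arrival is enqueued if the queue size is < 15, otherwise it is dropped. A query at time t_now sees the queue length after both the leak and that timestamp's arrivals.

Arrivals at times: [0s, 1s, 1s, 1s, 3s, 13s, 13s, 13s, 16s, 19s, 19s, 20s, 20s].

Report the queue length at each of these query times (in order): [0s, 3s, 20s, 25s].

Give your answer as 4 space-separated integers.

Answer: 1 1 2 0

Derivation:
Queue lengths at query times:
  query t=0s: backlog = 1
  query t=3s: backlog = 1
  query t=20s: backlog = 2
  query t=25s: backlog = 0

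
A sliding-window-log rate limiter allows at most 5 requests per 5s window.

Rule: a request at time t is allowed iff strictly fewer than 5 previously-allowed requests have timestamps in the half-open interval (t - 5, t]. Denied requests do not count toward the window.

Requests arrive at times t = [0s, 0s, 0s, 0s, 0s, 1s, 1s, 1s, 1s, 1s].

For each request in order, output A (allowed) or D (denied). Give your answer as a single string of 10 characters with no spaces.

Answer: AAAAADDDDD

Derivation:
Tracking allowed requests in the window:
  req#1 t=0s: ALLOW
  req#2 t=0s: ALLOW
  req#3 t=0s: ALLOW
  req#4 t=0s: ALLOW
  req#5 t=0s: ALLOW
  req#6 t=1s: DENY
  req#7 t=1s: DENY
  req#8 t=1s: DENY
  req#9 t=1s: DENY
  req#10 t=1s: DENY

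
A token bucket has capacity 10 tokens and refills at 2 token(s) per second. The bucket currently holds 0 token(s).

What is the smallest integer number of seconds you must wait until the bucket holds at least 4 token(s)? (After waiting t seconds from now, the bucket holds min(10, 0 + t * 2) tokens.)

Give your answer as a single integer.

Answer: 2

Derivation:
Need 0 + t * 2 >= 4, so t >= 4/2.
Smallest integer t = ceil(4/2) = 2.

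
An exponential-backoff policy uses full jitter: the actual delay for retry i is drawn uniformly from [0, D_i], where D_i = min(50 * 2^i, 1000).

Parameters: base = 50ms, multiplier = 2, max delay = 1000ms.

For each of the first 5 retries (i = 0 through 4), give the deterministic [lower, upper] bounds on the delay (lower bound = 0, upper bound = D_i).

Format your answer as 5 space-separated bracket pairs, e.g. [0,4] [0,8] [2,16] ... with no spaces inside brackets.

Computing bounds per retry:
  i=0: D_i=min(50*2^0,1000)=50, bounds=[0,50]
  i=1: D_i=min(50*2^1,1000)=100, bounds=[0,100]
  i=2: D_i=min(50*2^2,1000)=200, bounds=[0,200]
  i=3: D_i=min(50*2^3,1000)=400, bounds=[0,400]
  i=4: D_i=min(50*2^4,1000)=800, bounds=[0,800]

Answer: [0,50] [0,100] [0,200] [0,400] [0,800]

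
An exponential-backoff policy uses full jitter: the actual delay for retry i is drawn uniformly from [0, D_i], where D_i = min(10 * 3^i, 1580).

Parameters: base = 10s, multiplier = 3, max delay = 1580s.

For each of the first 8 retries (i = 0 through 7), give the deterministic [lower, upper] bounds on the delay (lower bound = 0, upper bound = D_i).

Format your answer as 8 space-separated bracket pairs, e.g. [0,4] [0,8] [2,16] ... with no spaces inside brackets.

Answer: [0,10] [0,30] [0,90] [0,270] [0,810] [0,1580] [0,1580] [0,1580]

Derivation:
Computing bounds per retry:
  i=0: D_i=min(10*3^0,1580)=10, bounds=[0,10]
  i=1: D_i=min(10*3^1,1580)=30, bounds=[0,30]
  i=2: D_i=min(10*3^2,1580)=90, bounds=[0,90]
  i=3: D_i=min(10*3^3,1580)=270, bounds=[0,270]
  i=4: D_i=min(10*3^4,1580)=810, bounds=[0,810]
  i=5: D_i=min(10*3^5,1580)=1580, bounds=[0,1580]
  i=6: D_i=min(10*3^6,1580)=1580, bounds=[0,1580]
  i=7: D_i=min(10*3^7,1580)=1580, bounds=[0,1580]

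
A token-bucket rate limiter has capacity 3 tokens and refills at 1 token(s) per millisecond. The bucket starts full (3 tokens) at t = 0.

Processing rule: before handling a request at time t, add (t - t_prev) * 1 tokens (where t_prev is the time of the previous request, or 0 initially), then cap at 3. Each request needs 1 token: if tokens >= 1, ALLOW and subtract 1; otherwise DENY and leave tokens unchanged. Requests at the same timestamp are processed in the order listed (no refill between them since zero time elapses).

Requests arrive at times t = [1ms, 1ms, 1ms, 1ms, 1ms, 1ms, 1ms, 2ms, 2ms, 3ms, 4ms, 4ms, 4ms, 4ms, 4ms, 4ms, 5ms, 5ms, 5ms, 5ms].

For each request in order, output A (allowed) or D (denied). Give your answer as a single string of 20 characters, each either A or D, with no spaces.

Simulating step by step:
  req#1 t=1ms: ALLOW
  req#2 t=1ms: ALLOW
  req#3 t=1ms: ALLOW
  req#4 t=1ms: DENY
  req#5 t=1ms: DENY
  req#6 t=1ms: DENY
  req#7 t=1ms: DENY
  req#8 t=2ms: ALLOW
  req#9 t=2ms: DENY
  req#10 t=3ms: ALLOW
  req#11 t=4ms: ALLOW
  req#12 t=4ms: DENY
  req#13 t=4ms: DENY
  req#14 t=4ms: DENY
  req#15 t=4ms: DENY
  req#16 t=4ms: DENY
  req#17 t=5ms: ALLOW
  req#18 t=5ms: DENY
  req#19 t=5ms: DENY
  req#20 t=5ms: DENY

Answer: AAADDDDADAADDDDDADDD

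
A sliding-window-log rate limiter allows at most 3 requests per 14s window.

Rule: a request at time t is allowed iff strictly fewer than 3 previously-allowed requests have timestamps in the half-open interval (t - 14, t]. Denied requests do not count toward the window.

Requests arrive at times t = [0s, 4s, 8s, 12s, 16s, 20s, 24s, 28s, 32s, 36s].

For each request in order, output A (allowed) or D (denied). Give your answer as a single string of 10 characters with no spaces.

Tracking allowed requests in the window:
  req#1 t=0s: ALLOW
  req#2 t=4s: ALLOW
  req#3 t=8s: ALLOW
  req#4 t=12s: DENY
  req#5 t=16s: ALLOW
  req#6 t=20s: ALLOW
  req#7 t=24s: ALLOW
  req#8 t=28s: DENY
  req#9 t=32s: ALLOW
  req#10 t=36s: ALLOW

Answer: AAADAAADAA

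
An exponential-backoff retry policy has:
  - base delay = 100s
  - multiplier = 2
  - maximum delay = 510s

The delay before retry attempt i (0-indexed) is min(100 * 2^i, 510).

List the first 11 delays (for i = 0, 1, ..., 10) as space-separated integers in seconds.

Answer: 100 200 400 510 510 510 510 510 510 510 510

Derivation:
Computing each delay:
  i=0: min(100*2^0, 510) = 100
  i=1: min(100*2^1, 510) = 200
  i=2: min(100*2^2, 510) = 400
  i=3: min(100*2^3, 510) = 510
  i=4: min(100*2^4, 510) = 510
  i=5: min(100*2^5, 510) = 510
  i=6: min(100*2^6, 510) = 510
  i=7: min(100*2^7, 510) = 510
  i=8: min(100*2^8, 510) = 510
  i=9: min(100*2^9, 510) = 510
  i=10: min(100*2^10, 510) = 510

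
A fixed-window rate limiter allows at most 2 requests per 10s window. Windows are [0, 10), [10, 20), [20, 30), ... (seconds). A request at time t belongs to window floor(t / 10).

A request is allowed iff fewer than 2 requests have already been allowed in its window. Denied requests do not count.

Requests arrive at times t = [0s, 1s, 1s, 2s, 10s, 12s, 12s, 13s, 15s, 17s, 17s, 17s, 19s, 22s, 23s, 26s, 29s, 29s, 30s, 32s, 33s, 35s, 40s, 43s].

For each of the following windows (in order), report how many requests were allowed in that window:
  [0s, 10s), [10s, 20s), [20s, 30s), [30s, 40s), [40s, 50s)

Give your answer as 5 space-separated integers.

Answer: 2 2 2 2 2

Derivation:
Processing requests:
  req#1 t=0s (window 0): ALLOW
  req#2 t=1s (window 0): ALLOW
  req#3 t=1s (window 0): DENY
  req#4 t=2s (window 0): DENY
  req#5 t=10s (window 1): ALLOW
  req#6 t=12s (window 1): ALLOW
  req#7 t=12s (window 1): DENY
  req#8 t=13s (window 1): DENY
  req#9 t=15s (window 1): DENY
  req#10 t=17s (window 1): DENY
  req#11 t=17s (window 1): DENY
  req#12 t=17s (window 1): DENY
  req#13 t=19s (window 1): DENY
  req#14 t=22s (window 2): ALLOW
  req#15 t=23s (window 2): ALLOW
  req#16 t=26s (window 2): DENY
  req#17 t=29s (window 2): DENY
  req#18 t=29s (window 2): DENY
  req#19 t=30s (window 3): ALLOW
  req#20 t=32s (window 3): ALLOW
  req#21 t=33s (window 3): DENY
  req#22 t=35s (window 3): DENY
  req#23 t=40s (window 4): ALLOW
  req#24 t=43s (window 4): ALLOW

Allowed counts by window: 2 2 2 2 2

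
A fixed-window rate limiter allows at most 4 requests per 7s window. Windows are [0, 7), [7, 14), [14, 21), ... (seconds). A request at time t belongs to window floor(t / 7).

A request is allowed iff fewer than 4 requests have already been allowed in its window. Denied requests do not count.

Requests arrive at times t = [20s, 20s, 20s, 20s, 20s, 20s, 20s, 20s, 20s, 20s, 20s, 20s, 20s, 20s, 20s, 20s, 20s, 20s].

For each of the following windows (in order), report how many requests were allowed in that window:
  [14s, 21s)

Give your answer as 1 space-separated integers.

Processing requests:
  req#1 t=20s (window 2): ALLOW
  req#2 t=20s (window 2): ALLOW
  req#3 t=20s (window 2): ALLOW
  req#4 t=20s (window 2): ALLOW
  req#5 t=20s (window 2): DENY
  req#6 t=20s (window 2): DENY
  req#7 t=20s (window 2): DENY
  req#8 t=20s (window 2): DENY
  req#9 t=20s (window 2): DENY
  req#10 t=20s (window 2): DENY
  req#11 t=20s (window 2): DENY
  req#12 t=20s (window 2): DENY
  req#13 t=20s (window 2): DENY
  req#14 t=20s (window 2): DENY
  req#15 t=20s (window 2): DENY
  req#16 t=20s (window 2): DENY
  req#17 t=20s (window 2): DENY
  req#18 t=20s (window 2): DENY

Allowed counts by window: 4

Answer: 4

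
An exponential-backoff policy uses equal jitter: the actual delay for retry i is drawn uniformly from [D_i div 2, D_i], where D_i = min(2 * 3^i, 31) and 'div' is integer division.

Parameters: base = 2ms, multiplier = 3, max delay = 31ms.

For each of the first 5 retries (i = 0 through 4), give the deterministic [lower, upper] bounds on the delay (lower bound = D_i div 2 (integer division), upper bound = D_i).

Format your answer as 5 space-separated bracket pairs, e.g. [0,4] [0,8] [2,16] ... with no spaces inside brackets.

Computing bounds per retry:
  i=0: D_i=min(2*3^0,31)=2, bounds=[1,2]
  i=1: D_i=min(2*3^1,31)=6, bounds=[3,6]
  i=2: D_i=min(2*3^2,31)=18, bounds=[9,18]
  i=3: D_i=min(2*3^3,31)=31, bounds=[15,31]
  i=4: D_i=min(2*3^4,31)=31, bounds=[15,31]

Answer: [1,2] [3,6] [9,18] [15,31] [15,31]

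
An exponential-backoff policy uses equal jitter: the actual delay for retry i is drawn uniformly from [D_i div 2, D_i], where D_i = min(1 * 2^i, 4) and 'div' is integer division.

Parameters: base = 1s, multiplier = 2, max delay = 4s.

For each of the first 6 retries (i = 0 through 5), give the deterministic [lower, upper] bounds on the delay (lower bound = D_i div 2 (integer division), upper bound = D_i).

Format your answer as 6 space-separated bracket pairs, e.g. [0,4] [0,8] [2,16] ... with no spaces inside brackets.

Computing bounds per retry:
  i=0: D_i=min(1*2^0,4)=1, bounds=[0,1]
  i=1: D_i=min(1*2^1,4)=2, bounds=[1,2]
  i=2: D_i=min(1*2^2,4)=4, bounds=[2,4]
  i=3: D_i=min(1*2^3,4)=4, bounds=[2,4]
  i=4: D_i=min(1*2^4,4)=4, bounds=[2,4]
  i=5: D_i=min(1*2^5,4)=4, bounds=[2,4]

Answer: [0,1] [1,2] [2,4] [2,4] [2,4] [2,4]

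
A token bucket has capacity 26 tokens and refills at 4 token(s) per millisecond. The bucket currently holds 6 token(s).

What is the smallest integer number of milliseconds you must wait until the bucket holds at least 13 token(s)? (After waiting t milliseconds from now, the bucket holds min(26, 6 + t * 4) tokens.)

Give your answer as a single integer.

Need 6 + t * 4 >= 13, so t >= 7/4.
Smallest integer t = ceil(7/4) = 2.

Answer: 2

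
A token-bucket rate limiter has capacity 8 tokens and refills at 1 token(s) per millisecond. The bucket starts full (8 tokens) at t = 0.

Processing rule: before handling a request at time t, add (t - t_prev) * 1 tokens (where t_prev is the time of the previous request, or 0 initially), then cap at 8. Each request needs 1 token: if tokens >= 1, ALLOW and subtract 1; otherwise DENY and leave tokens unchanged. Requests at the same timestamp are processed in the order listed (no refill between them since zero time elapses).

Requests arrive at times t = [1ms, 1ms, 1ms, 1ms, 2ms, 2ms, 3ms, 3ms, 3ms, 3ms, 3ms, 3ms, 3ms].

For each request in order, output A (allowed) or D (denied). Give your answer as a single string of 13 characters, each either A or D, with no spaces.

Answer: AAAAAAAAAADDD

Derivation:
Simulating step by step:
  req#1 t=1ms: ALLOW
  req#2 t=1ms: ALLOW
  req#3 t=1ms: ALLOW
  req#4 t=1ms: ALLOW
  req#5 t=2ms: ALLOW
  req#6 t=2ms: ALLOW
  req#7 t=3ms: ALLOW
  req#8 t=3ms: ALLOW
  req#9 t=3ms: ALLOW
  req#10 t=3ms: ALLOW
  req#11 t=3ms: DENY
  req#12 t=3ms: DENY
  req#13 t=3ms: DENY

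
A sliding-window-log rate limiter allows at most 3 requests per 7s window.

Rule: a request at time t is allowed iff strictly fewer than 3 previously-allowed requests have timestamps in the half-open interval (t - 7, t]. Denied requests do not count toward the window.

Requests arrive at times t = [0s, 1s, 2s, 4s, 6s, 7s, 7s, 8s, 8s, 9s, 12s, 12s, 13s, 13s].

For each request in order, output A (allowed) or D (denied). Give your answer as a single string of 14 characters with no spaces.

Tracking allowed requests in the window:
  req#1 t=0s: ALLOW
  req#2 t=1s: ALLOW
  req#3 t=2s: ALLOW
  req#4 t=4s: DENY
  req#5 t=6s: DENY
  req#6 t=7s: ALLOW
  req#7 t=7s: DENY
  req#8 t=8s: ALLOW
  req#9 t=8s: DENY
  req#10 t=9s: ALLOW
  req#11 t=12s: DENY
  req#12 t=12s: DENY
  req#13 t=13s: DENY
  req#14 t=13s: DENY

Answer: AAADDADADADDDD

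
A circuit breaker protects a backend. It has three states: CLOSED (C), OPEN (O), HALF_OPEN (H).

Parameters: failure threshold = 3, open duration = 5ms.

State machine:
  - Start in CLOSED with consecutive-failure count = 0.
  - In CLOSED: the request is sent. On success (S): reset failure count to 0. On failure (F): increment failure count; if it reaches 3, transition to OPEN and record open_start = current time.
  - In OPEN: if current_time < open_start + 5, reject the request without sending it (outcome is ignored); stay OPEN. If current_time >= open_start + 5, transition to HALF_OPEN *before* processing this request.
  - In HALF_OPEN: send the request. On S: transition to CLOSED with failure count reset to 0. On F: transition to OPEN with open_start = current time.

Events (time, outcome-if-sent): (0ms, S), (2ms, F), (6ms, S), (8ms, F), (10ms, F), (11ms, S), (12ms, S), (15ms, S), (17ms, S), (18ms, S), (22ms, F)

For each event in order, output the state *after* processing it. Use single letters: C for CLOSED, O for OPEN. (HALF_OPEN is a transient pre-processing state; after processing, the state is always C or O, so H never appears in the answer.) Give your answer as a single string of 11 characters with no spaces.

State after each event:
  event#1 t=0ms outcome=S: state=CLOSED
  event#2 t=2ms outcome=F: state=CLOSED
  event#3 t=6ms outcome=S: state=CLOSED
  event#4 t=8ms outcome=F: state=CLOSED
  event#5 t=10ms outcome=F: state=CLOSED
  event#6 t=11ms outcome=S: state=CLOSED
  event#7 t=12ms outcome=S: state=CLOSED
  event#8 t=15ms outcome=S: state=CLOSED
  event#9 t=17ms outcome=S: state=CLOSED
  event#10 t=18ms outcome=S: state=CLOSED
  event#11 t=22ms outcome=F: state=CLOSED

Answer: CCCCCCCCCCC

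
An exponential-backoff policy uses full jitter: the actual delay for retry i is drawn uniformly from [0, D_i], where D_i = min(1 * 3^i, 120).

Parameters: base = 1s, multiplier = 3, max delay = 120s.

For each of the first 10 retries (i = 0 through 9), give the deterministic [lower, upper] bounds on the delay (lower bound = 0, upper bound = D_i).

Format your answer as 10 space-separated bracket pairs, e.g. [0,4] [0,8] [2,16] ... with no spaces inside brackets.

Answer: [0,1] [0,3] [0,9] [0,27] [0,81] [0,120] [0,120] [0,120] [0,120] [0,120]

Derivation:
Computing bounds per retry:
  i=0: D_i=min(1*3^0,120)=1, bounds=[0,1]
  i=1: D_i=min(1*3^1,120)=3, bounds=[0,3]
  i=2: D_i=min(1*3^2,120)=9, bounds=[0,9]
  i=3: D_i=min(1*3^3,120)=27, bounds=[0,27]
  i=4: D_i=min(1*3^4,120)=81, bounds=[0,81]
  i=5: D_i=min(1*3^5,120)=120, bounds=[0,120]
  i=6: D_i=min(1*3^6,120)=120, bounds=[0,120]
  i=7: D_i=min(1*3^7,120)=120, bounds=[0,120]
  i=8: D_i=min(1*3^8,120)=120, bounds=[0,120]
  i=9: D_i=min(1*3^9,120)=120, bounds=[0,120]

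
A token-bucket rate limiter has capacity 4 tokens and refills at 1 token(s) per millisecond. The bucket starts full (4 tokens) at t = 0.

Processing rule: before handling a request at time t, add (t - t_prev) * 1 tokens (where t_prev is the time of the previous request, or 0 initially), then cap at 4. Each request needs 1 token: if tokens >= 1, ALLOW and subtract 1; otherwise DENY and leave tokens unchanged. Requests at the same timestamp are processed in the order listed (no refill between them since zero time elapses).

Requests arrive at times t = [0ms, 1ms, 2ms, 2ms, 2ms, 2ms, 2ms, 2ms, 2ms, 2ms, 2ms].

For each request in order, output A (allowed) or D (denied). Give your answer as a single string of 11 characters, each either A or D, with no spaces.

Simulating step by step:
  req#1 t=0ms: ALLOW
  req#2 t=1ms: ALLOW
  req#3 t=2ms: ALLOW
  req#4 t=2ms: ALLOW
  req#5 t=2ms: ALLOW
  req#6 t=2ms: ALLOW
  req#7 t=2ms: DENY
  req#8 t=2ms: DENY
  req#9 t=2ms: DENY
  req#10 t=2ms: DENY
  req#11 t=2ms: DENY

Answer: AAAAAADDDDD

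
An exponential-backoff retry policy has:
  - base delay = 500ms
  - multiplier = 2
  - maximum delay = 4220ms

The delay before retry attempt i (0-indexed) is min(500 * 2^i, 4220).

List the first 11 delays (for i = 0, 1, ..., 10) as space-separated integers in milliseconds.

Answer: 500 1000 2000 4000 4220 4220 4220 4220 4220 4220 4220

Derivation:
Computing each delay:
  i=0: min(500*2^0, 4220) = 500
  i=1: min(500*2^1, 4220) = 1000
  i=2: min(500*2^2, 4220) = 2000
  i=3: min(500*2^3, 4220) = 4000
  i=4: min(500*2^4, 4220) = 4220
  i=5: min(500*2^5, 4220) = 4220
  i=6: min(500*2^6, 4220) = 4220
  i=7: min(500*2^7, 4220) = 4220
  i=8: min(500*2^8, 4220) = 4220
  i=9: min(500*2^9, 4220) = 4220
  i=10: min(500*2^10, 4220) = 4220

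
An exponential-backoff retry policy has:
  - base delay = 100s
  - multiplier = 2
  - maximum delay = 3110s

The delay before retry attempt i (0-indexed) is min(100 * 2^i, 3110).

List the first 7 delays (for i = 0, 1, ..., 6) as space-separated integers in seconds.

Answer: 100 200 400 800 1600 3110 3110

Derivation:
Computing each delay:
  i=0: min(100*2^0, 3110) = 100
  i=1: min(100*2^1, 3110) = 200
  i=2: min(100*2^2, 3110) = 400
  i=3: min(100*2^3, 3110) = 800
  i=4: min(100*2^4, 3110) = 1600
  i=5: min(100*2^5, 3110) = 3110
  i=6: min(100*2^6, 3110) = 3110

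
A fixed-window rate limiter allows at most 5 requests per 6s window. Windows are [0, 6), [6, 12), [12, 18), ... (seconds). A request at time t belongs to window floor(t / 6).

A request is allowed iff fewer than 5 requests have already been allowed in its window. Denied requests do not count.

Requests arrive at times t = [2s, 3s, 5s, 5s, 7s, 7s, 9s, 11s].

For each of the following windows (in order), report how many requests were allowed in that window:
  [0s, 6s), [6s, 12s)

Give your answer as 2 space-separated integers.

Answer: 4 4

Derivation:
Processing requests:
  req#1 t=2s (window 0): ALLOW
  req#2 t=3s (window 0): ALLOW
  req#3 t=5s (window 0): ALLOW
  req#4 t=5s (window 0): ALLOW
  req#5 t=7s (window 1): ALLOW
  req#6 t=7s (window 1): ALLOW
  req#7 t=9s (window 1): ALLOW
  req#8 t=11s (window 1): ALLOW

Allowed counts by window: 4 4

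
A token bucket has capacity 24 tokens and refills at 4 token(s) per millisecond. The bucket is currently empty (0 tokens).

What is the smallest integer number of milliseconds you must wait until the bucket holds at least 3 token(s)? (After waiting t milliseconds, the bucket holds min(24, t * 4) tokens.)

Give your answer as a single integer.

Answer: 1

Derivation:
Need t * 4 >= 3, so t >= 3/4.
Smallest integer t = ceil(3/4) = 1.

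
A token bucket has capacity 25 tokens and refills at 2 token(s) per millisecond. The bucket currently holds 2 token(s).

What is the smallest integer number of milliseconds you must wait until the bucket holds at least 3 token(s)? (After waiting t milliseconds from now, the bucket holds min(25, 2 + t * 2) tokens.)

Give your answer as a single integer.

Need 2 + t * 2 >= 3, so t >= 1/2.
Smallest integer t = ceil(1/2) = 1.

Answer: 1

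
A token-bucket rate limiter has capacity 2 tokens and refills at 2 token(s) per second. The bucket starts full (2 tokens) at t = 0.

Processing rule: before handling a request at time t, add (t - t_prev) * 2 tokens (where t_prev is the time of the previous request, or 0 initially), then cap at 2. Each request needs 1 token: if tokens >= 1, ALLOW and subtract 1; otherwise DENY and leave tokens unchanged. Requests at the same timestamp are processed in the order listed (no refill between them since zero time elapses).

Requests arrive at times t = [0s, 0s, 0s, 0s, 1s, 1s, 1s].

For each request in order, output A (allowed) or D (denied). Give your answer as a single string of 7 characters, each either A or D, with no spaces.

Simulating step by step:
  req#1 t=0s: ALLOW
  req#2 t=0s: ALLOW
  req#3 t=0s: DENY
  req#4 t=0s: DENY
  req#5 t=1s: ALLOW
  req#6 t=1s: ALLOW
  req#7 t=1s: DENY

Answer: AADDAAD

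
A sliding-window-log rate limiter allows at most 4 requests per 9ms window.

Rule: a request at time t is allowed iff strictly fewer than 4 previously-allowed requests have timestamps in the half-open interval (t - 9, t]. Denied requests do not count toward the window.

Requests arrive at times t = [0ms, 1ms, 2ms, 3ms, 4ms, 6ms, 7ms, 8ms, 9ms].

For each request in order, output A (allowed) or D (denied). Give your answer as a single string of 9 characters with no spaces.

Answer: AAAADDDDA

Derivation:
Tracking allowed requests in the window:
  req#1 t=0ms: ALLOW
  req#2 t=1ms: ALLOW
  req#3 t=2ms: ALLOW
  req#4 t=3ms: ALLOW
  req#5 t=4ms: DENY
  req#6 t=6ms: DENY
  req#7 t=7ms: DENY
  req#8 t=8ms: DENY
  req#9 t=9ms: ALLOW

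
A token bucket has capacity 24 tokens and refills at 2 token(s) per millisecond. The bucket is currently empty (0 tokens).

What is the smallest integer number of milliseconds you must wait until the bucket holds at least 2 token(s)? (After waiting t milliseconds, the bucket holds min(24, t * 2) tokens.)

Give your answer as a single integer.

Answer: 1

Derivation:
Need t * 2 >= 2, so t >= 2/2.
Smallest integer t = ceil(2/2) = 1.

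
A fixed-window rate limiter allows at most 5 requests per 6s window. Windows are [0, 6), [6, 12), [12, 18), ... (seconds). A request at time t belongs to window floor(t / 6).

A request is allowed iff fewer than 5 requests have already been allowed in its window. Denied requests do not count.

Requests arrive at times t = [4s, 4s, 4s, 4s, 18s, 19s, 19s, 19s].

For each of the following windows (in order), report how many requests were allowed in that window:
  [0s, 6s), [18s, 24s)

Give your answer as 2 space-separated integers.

Answer: 4 4

Derivation:
Processing requests:
  req#1 t=4s (window 0): ALLOW
  req#2 t=4s (window 0): ALLOW
  req#3 t=4s (window 0): ALLOW
  req#4 t=4s (window 0): ALLOW
  req#5 t=18s (window 3): ALLOW
  req#6 t=19s (window 3): ALLOW
  req#7 t=19s (window 3): ALLOW
  req#8 t=19s (window 3): ALLOW

Allowed counts by window: 4 4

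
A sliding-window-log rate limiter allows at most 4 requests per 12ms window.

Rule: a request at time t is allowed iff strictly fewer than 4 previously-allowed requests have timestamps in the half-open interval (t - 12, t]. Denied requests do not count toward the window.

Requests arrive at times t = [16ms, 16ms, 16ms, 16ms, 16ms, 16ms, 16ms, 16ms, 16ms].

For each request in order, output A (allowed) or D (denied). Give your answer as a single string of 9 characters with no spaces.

Tracking allowed requests in the window:
  req#1 t=16ms: ALLOW
  req#2 t=16ms: ALLOW
  req#3 t=16ms: ALLOW
  req#4 t=16ms: ALLOW
  req#5 t=16ms: DENY
  req#6 t=16ms: DENY
  req#7 t=16ms: DENY
  req#8 t=16ms: DENY
  req#9 t=16ms: DENY

Answer: AAAADDDDD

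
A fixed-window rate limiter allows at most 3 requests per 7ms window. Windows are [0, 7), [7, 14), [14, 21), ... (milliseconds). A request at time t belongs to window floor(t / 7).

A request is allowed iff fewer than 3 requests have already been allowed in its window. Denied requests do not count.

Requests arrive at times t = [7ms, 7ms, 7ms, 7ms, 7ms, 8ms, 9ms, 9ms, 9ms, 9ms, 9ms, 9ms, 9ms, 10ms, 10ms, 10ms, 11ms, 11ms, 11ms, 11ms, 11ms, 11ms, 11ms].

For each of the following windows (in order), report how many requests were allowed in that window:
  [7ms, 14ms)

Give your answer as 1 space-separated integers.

Processing requests:
  req#1 t=7ms (window 1): ALLOW
  req#2 t=7ms (window 1): ALLOW
  req#3 t=7ms (window 1): ALLOW
  req#4 t=7ms (window 1): DENY
  req#5 t=7ms (window 1): DENY
  req#6 t=8ms (window 1): DENY
  req#7 t=9ms (window 1): DENY
  req#8 t=9ms (window 1): DENY
  req#9 t=9ms (window 1): DENY
  req#10 t=9ms (window 1): DENY
  req#11 t=9ms (window 1): DENY
  req#12 t=9ms (window 1): DENY
  req#13 t=9ms (window 1): DENY
  req#14 t=10ms (window 1): DENY
  req#15 t=10ms (window 1): DENY
  req#16 t=10ms (window 1): DENY
  req#17 t=11ms (window 1): DENY
  req#18 t=11ms (window 1): DENY
  req#19 t=11ms (window 1): DENY
  req#20 t=11ms (window 1): DENY
  req#21 t=11ms (window 1): DENY
  req#22 t=11ms (window 1): DENY
  req#23 t=11ms (window 1): DENY

Allowed counts by window: 3

Answer: 3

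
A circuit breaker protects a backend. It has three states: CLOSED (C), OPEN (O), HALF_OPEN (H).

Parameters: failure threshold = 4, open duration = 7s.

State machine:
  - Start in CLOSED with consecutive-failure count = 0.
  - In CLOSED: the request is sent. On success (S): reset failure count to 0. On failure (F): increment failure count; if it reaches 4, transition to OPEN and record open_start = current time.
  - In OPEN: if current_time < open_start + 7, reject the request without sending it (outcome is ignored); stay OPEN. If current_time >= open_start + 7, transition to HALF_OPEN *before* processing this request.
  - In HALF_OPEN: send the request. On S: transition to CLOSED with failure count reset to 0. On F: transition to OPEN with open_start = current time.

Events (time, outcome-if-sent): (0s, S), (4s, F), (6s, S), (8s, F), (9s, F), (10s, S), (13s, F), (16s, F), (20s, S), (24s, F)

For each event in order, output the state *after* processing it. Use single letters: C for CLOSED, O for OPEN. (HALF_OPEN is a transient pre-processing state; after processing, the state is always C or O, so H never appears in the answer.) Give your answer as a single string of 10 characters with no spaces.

Answer: CCCCCCCCCC

Derivation:
State after each event:
  event#1 t=0s outcome=S: state=CLOSED
  event#2 t=4s outcome=F: state=CLOSED
  event#3 t=6s outcome=S: state=CLOSED
  event#4 t=8s outcome=F: state=CLOSED
  event#5 t=9s outcome=F: state=CLOSED
  event#6 t=10s outcome=S: state=CLOSED
  event#7 t=13s outcome=F: state=CLOSED
  event#8 t=16s outcome=F: state=CLOSED
  event#9 t=20s outcome=S: state=CLOSED
  event#10 t=24s outcome=F: state=CLOSED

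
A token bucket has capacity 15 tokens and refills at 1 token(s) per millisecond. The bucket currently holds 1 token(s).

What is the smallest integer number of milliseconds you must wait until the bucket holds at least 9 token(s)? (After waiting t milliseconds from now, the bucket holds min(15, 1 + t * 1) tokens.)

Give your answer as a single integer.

Answer: 8

Derivation:
Need 1 + t * 1 >= 9, so t >= 8/1.
Smallest integer t = ceil(8/1) = 8.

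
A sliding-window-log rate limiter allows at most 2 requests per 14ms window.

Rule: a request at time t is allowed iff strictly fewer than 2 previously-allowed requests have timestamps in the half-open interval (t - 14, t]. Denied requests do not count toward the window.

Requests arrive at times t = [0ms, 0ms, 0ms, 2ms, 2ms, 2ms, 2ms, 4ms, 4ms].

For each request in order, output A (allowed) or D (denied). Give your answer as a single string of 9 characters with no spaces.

Answer: AADDDDDDD

Derivation:
Tracking allowed requests in the window:
  req#1 t=0ms: ALLOW
  req#2 t=0ms: ALLOW
  req#3 t=0ms: DENY
  req#4 t=2ms: DENY
  req#5 t=2ms: DENY
  req#6 t=2ms: DENY
  req#7 t=2ms: DENY
  req#8 t=4ms: DENY
  req#9 t=4ms: DENY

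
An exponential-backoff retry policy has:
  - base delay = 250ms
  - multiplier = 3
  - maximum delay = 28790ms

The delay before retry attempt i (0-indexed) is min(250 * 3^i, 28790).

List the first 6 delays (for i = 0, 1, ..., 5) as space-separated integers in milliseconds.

Answer: 250 750 2250 6750 20250 28790

Derivation:
Computing each delay:
  i=0: min(250*3^0, 28790) = 250
  i=1: min(250*3^1, 28790) = 750
  i=2: min(250*3^2, 28790) = 2250
  i=3: min(250*3^3, 28790) = 6750
  i=4: min(250*3^4, 28790) = 20250
  i=5: min(250*3^5, 28790) = 28790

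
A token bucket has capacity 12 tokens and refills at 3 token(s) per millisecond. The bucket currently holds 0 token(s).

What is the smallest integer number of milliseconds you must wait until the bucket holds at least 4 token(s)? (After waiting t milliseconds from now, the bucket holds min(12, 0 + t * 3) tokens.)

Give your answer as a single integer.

Answer: 2

Derivation:
Need 0 + t * 3 >= 4, so t >= 4/3.
Smallest integer t = ceil(4/3) = 2.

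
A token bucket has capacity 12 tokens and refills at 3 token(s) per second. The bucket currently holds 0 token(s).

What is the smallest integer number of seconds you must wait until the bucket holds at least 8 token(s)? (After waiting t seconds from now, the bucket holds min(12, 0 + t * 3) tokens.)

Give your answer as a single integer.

Need 0 + t * 3 >= 8, so t >= 8/3.
Smallest integer t = ceil(8/3) = 3.

Answer: 3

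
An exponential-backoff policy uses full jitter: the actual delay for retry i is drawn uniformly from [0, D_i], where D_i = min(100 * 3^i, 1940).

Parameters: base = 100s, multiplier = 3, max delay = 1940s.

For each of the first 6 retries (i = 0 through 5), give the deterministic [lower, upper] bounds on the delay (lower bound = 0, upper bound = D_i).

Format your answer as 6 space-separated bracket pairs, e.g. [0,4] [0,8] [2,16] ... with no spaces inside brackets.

Answer: [0,100] [0,300] [0,900] [0,1940] [0,1940] [0,1940]

Derivation:
Computing bounds per retry:
  i=0: D_i=min(100*3^0,1940)=100, bounds=[0,100]
  i=1: D_i=min(100*3^1,1940)=300, bounds=[0,300]
  i=2: D_i=min(100*3^2,1940)=900, bounds=[0,900]
  i=3: D_i=min(100*3^3,1940)=1940, bounds=[0,1940]
  i=4: D_i=min(100*3^4,1940)=1940, bounds=[0,1940]
  i=5: D_i=min(100*3^5,1940)=1940, bounds=[0,1940]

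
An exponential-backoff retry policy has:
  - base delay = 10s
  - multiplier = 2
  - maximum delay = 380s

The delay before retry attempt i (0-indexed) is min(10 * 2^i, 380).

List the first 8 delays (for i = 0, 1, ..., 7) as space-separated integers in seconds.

Answer: 10 20 40 80 160 320 380 380

Derivation:
Computing each delay:
  i=0: min(10*2^0, 380) = 10
  i=1: min(10*2^1, 380) = 20
  i=2: min(10*2^2, 380) = 40
  i=3: min(10*2^3, 380) = 80
  i=4: min(10*2^4, 380) = 160
  i=5: min(10*2^5, 380) = 320
  i=6: min(10*2^6, 380) = 380
  i=7: min(10*2^7, 380) = 380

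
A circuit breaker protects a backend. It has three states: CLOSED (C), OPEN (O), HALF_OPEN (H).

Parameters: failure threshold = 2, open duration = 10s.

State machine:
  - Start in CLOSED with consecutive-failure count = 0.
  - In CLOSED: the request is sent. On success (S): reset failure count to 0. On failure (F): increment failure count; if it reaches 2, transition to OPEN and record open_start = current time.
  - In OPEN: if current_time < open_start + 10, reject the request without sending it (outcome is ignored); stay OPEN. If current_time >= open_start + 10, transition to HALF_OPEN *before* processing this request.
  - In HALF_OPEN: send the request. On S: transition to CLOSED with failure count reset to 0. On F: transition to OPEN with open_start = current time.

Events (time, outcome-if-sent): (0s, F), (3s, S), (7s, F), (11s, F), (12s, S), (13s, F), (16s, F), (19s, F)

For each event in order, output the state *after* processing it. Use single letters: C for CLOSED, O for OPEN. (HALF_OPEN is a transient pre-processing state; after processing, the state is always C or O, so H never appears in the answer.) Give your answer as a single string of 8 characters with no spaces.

State after each event:
  event#1 t=0s outcome=F: state=CLOSED
  event#2 t=3s outcome=S: state=CLOSED
  event#3 t=7s outcome=F: state=CLOSED
  event#4 t=11s outcome=F: state=OPEN
  event#5 t=12s outcome=S: state=OPEN
  event#6 t=13s outcome=F: state=OPEN
  event#7 t=16s outcome=F: state=OPEN
  event#8 t=19s outcome=F: state=OPEN

Answer: CCCOOOOO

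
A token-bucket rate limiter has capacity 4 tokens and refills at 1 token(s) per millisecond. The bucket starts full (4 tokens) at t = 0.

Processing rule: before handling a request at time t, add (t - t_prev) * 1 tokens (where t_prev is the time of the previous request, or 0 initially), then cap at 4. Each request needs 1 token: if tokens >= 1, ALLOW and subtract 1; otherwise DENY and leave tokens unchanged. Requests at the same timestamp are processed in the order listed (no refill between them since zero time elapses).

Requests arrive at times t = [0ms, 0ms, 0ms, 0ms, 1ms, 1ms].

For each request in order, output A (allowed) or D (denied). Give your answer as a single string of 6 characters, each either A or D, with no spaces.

Simulating step by step:
  req#1 t=0ms: ALLOW
  req#2 t=0ms: ALLOW
  req#3 t=0ms: ALLOW
  req#4 t=0ms: ALLOW
  req#5 t=1ms: ALLOW
  req#6 t=1ms: DENY

Answer: AAAAAD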